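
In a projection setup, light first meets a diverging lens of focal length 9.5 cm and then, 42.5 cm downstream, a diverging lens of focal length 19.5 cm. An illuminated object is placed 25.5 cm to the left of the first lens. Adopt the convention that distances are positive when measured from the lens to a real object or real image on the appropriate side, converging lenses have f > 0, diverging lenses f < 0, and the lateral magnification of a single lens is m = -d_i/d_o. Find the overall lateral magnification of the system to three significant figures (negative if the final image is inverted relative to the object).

Lens 1: 1/d_i1 = 1/f_1 - 1/d_o1 = 1/(-9.5) - 1/25.5 = -0.14448 cm^-1, so d_i1 = -6.921 cm.
m_1 = -(-6.921)/25.5 = 0.2714.
With d_i1 < 0 the first image is virtual and lies on the object side; the object distance for lens 2 is d_o2 = 42.5 - (-6.921) = 49.421 cm.
Lens 2: 1/d_i2 = 1/f_2 - 1/d_o2 = 1/(-19.5) - 1/(49.421) = -0.07152 cm^-1, so d_i2 = -13.983 cm.
m_2 = -(-13.983)/(49.421) = 0.2829.
Total m = m_1 x m_2 = (0.2714)(0.2829) = 0.0768.

0.0768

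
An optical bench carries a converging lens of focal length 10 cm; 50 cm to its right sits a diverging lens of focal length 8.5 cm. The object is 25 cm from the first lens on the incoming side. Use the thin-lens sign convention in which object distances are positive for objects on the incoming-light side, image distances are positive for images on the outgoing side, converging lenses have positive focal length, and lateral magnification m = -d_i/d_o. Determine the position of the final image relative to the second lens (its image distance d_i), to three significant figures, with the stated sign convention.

First lens: d_i1 = 1/(1/10 - 1/25) = 16.667 cm.
Object distance for lens 2: d_o2 = 50 - 16.667 = 33.333 cm.
Second lens: d_i2 = 1/(1/(-8.5) - 1/(33.333)) = -6.773 cm.

-6.77 cm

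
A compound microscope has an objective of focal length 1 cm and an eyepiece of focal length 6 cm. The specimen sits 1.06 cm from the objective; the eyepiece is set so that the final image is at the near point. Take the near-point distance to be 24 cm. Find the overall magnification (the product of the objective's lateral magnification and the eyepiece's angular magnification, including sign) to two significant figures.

Objective: 1/d_i = 1/f_obj - 1/d_o = 1/1 - 1/1.06 = 0.05660 cm^-1, so d_i = 17.667 cm.
m_obj = -d_i/d_o = -17.667/1.06 = -16.667.
Eyepiece angular magnification (image at near point): M_eye = 1 + D/f_e = 1 + 24/6 = 5.000.
Overall M = m_obj x M_eye = (-16.667)(5.000) = -83.33.

-83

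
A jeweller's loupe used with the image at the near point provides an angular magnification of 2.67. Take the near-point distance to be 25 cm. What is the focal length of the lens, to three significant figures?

15.0 cm

For the image at the near point, M = 1 + D/f.
f = D/(M - 1) = 25/(2.67 - 1) = 14.970 cm.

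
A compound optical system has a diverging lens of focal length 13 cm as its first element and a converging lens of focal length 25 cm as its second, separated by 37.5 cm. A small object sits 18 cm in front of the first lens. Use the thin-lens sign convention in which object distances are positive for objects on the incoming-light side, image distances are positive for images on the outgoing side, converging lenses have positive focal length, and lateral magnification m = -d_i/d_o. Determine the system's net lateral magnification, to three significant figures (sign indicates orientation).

Lens 1: 1/d_i1 = 1/f_1 - 1/d_o1 = 1/(-13) - 1/18 = -0.13248 cm^-1, so d_i1 = -7.548 cm.
m_1 = -(-7.548)/18 = 0.4194.
With d_i1 < 0 the first image is virtual and lies on the object side; the object distance for lens 2 is d_o2 = 37.5 - (-7.548) = 45.048 cm.
Lens 2: 1/d_i2 = 1/f_2 - 1/d_o2 = 1/25 - 1/(45.048) = 0.01780 cm^-1, so d_i2 = 56.175 cm.
m_2 = -(56.175)/(45.048) = -1.2470.
Overall magnification: m = m_1 m_2 = -0.5229.

-0.523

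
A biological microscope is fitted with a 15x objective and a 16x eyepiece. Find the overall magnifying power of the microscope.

240

The overall magnification of a compound microscope is the product of the objective and eyepiece magnifications:
M = M_obj x M_eye = 15 x 16 = 240.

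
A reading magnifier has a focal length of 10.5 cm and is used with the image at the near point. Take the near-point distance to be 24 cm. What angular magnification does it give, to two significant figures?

3.3

M = 1 + D/f = 1 + 24/10.5 = 3.286.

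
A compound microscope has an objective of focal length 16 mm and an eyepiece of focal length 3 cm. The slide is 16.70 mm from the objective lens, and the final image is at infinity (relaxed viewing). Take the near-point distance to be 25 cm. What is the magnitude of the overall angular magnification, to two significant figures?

190

Convert to cm: f_obj = 16 mm = 1.6 cm; d_o = 16.70 mm = 1.67 cm.
Objective: 1/d_i = 1/f_obj - 1/d_o = 1/1.6 - 1/1.67 = 0.02620 cm^-1, so d_i = 38.171 cm.
m_obj = -d_i/d_o = -38.171/1.67 = -22.857.
Eyepiece angular magnification (image at infinity): M_eye = D/f_e = 25/3 = 8.333.
Overall M = m_obj x M_eye = (-22.857)(8.333) = -190.48.
|M| = 190.48.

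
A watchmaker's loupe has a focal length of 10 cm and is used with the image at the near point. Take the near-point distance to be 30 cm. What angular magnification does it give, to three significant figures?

4.00

M = 1 + D/f = 1 + 30/10 = 4.000.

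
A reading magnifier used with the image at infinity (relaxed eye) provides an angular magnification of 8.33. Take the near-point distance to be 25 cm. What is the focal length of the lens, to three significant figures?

3.00 cm

For the image at infinity, M = D/f.
f = D/M = 25/8.33 = 3.001 cm.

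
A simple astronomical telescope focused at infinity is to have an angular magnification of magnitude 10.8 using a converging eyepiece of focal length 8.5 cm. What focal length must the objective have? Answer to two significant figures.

92 cm

|M| = f_obj/|f_eye|, so f_obj = |M| x |f_eye| = 10.8 x 8.5 = 91.800 cm.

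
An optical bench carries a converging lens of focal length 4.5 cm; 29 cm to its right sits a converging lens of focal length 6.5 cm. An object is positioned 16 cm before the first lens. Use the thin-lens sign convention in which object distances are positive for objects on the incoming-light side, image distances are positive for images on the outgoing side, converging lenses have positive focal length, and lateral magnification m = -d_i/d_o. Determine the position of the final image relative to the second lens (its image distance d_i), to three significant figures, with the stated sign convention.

Lens 1: 1/d_i1 = 1/f_1 - 1/d_o1 = 1/4.5 - 1/16 = 0.15972 cm^-1, so d_i1 = 6.261 cm.
That image sits 22.739 cm in front of the second lens, so d_o2 = 22.739 cm.
Lens 2: 1/d_i2 = 1/f_2 - 1/d_o2 = 1/6.5 - 1/(22.739) = 0.10987 cm^-1, so d_i2 = 9.102 cm.

9.10 cm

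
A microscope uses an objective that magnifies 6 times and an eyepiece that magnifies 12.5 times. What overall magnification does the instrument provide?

75

The overall magnification of a compound microscope is the product of the objective and eyepiece magnifications:
M = M_obj x M_eye = 6 x 12.5 = 75.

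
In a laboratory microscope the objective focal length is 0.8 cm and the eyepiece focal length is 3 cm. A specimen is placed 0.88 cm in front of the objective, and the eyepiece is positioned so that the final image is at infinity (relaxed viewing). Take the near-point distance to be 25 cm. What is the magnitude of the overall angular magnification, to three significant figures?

Objective: 1/d_i = 1/f_obj - 1/d_o = 1/0.8 - 1/0.88 = 0.11364 cm^-1, so d_i = 8.800 cm.
m_obj = -d_i/d_o = -8.800/0.88 = -10.000.
Eyepiece angular magnification (image at infinity): M_eye = D/f_e = 25/3 = 8.333.
Overall M = m_obj x M_eye = (-10.000)(8.333) = -83.33.
|M| = 83.33.

83.3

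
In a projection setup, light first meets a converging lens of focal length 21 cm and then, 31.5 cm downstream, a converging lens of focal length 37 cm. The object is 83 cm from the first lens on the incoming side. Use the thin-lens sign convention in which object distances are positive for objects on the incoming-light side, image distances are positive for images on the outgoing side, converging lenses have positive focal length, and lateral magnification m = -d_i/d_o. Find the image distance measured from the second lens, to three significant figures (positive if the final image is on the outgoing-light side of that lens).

-3.73 cm

Applying the thin-lens equation to the first lens, 1/21 = 1/83 + 1/d_i1, which gives d_i1 = 28.113 cm.
That image sits 3.387 cm in front of the second lens, so d_o2 = 3.387 cm.
Applying the thin-lens equation again with f_2 = 37 cm and d_o2 = 3.387 cm gives d_i2 = -3.728 cm.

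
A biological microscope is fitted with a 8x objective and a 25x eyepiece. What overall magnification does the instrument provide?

The overall magnification of a compound microscope is the product of the objective and eyepiece magnifications:
M = M_obj x M_eye = 8 x 25 = 200.

200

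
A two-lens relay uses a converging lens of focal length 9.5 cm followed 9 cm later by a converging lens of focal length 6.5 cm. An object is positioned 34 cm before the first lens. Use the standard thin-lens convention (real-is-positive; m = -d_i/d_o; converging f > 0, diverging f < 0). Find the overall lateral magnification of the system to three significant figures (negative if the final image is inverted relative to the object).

-0.236

Lens 1: 1/d_i1 = 1/f_1 - 1/d_o1 = 1/9.5 - 1/34 = 0.07585 cm^-1, so d_i1 = 13.184 cm.
m_1 = -(13.184)/34 = -0.3878.
Since 13.184 cm > 9 cm, the first image lies past the second lens and serves as a virtual object: d_o2 = L - d_i1 = -4.184 cm.
Lens 2: 1/d_i2 = 1/f_2 - 1/d_o2 = 1/6.5 - 1/(-4.184) = 0.39287 cm^-1, so d_i2 = 2.545 cm.
m_2 = -(2.545)/(-4.184) = 0.6084.
The system's lateral magnification is m_1 m_2 = (-0.3878)(0.6084) = -0.2359.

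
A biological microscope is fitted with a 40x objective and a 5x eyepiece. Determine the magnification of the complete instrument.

The overall magnification of a compound microscope is the product of the objective and eyepiece magnifications:
M = M_obj x M_eye = 40 x 5 = 200.

200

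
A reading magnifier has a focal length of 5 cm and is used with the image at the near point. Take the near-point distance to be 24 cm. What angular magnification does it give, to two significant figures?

M = 1 + D/f = 1 + 24/5 = 5.800.

5.8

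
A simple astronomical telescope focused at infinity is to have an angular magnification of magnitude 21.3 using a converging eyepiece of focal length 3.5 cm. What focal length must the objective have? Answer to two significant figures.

75 cm

|M| = f_obj/|f_eye|, so f_obj = |M| x |f_eye| = 21.3 x 3.5 = 74.550 cm.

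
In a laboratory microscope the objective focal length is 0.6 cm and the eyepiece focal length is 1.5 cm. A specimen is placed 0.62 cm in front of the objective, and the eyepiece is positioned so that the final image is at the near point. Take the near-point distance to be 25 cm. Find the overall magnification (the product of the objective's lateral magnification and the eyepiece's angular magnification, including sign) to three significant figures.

-530

Objective: 1/d_i = 1/f_obj - 1/d_o = 1/0.6 - 1/0.62 = 0.05376 cm^-1, so d_i = 18.600 cm.
m_obj = -d_i/d_o = -18.600/0.62 = -30.000.
Eyepiece angular magnification (image at near point): M_eye = 1 + D/f_e = 1 + 25/1.5 = 17.667.
Overall M = m_obj x M_eye = (-30.000)(17.667) = -530.00.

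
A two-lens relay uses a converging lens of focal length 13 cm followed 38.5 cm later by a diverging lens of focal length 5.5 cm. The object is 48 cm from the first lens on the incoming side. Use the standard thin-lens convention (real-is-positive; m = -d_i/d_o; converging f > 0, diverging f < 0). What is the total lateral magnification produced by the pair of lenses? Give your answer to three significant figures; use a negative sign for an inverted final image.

-0.0781

First lens: d_i1 = 1/(1/13 - 1/48) = 17.829 cm.
m_1 = -(17.829)/48 = -0.3714.
The intermediate image is 17.829 cm to the right of lens 1, so d_o2 = L - d_i1 = 38.5 - 17.829 = 20.671 cm.
Second lens: d_i2 = 1/(1/(-5.5) - 1/(20.671)) = -4.344 cm.
m_2 = -(-4.344)/(20.671) = 0.2102.
Overall magnification: m = m_1 m_2 = -0.0781.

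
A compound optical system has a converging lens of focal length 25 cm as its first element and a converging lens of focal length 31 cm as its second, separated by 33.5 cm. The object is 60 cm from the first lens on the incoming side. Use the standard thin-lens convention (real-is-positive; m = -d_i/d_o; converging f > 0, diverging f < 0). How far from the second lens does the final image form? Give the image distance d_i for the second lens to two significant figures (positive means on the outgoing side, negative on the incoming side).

7.2 cm

Applying the thin-lens equation to the first lens, 1/25 = 1/60 + 1/d_i1, which gives d_i1 = 42.857 cm.
This image would form 42.857 cm past lens 1, i.e. 9.357 cm beyond lens 2, so it is a virtual object for lens 2: d_o2 = 33.5 - 42.857 = -9.357 cm.
Applying the thin-lens equation again with f_2 = 31 cm and d_o2 = -9.357 cm gives d_i2 = 7.188 cm.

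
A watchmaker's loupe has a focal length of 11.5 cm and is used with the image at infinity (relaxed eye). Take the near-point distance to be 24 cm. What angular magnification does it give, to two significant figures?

M = D/f = 24/11.5 = 2.087.

2.1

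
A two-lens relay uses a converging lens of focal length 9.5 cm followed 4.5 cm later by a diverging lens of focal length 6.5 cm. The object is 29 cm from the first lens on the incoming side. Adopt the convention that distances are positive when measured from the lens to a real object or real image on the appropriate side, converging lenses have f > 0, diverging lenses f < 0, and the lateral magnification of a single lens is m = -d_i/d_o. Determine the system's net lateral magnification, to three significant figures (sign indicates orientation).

1.01

Applying the thin-lens equation to the first lens, 1/9.5 = 1/29 + 1/d_i1, which gives d_i1 = 14.128 cm.
Its lateral magnification is m_1 = -d_i1/d_o1 = -(14.128)/29 = -0.4872.
This image would form 14.128 cm past lens 1, i.e. 9.628 cm beyond lens 2, so it is a virtual object for lens 2: d_o2 = 4.5 - 14.128 = -9.628 cm.
Applying the thin-lens equation again with f_2 = -6.5 cm and d_o2 = -9.628 cm gives d_i2 = -20.006 cm.
m_2 = -(-20.006)/(-9.628) = -2.0779.
The system's lateral magnification is m_1 m_2 = (-0.4872)(-2.0779) = 1.0123.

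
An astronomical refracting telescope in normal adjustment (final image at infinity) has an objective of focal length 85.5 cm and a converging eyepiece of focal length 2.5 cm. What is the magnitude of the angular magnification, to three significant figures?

|M| = f_obj/|f_eye| = 85.5/2.5 = 34.200.

34.2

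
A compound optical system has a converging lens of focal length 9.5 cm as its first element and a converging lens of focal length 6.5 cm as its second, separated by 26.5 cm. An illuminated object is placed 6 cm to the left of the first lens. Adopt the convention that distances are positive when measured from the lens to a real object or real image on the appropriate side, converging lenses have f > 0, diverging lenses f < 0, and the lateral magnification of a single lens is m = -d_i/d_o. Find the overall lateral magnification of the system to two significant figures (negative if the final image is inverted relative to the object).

-0.49

Lens 1: 1/d_i1 = 1/f_1 - 1/d_o1 = 1/9.5 - 1/6 = -0.06140 cm^-1, so d_i1 = -16.286 cm.
m_1 = -(-16.286)/6 = 2.7143.
With d_i1 < 0 the first image is virtual and lies on the object side; the object distance for lens 2 is d_o2 = 26.5 - (-16.286) = 42.786 cm.
Lens 2: 1/d_i2 = 1/f_2 - 1/d_o2 = 1/6.5 - 1/(42.786) = 0.13047 cm^-1, so d_i2 = 7.664 cm.
m_2 = -(7.664)/(42.786) = -0.1791.
Total m = m_1 x m_2 = (2.7143)(-0.1791) = -0.4862.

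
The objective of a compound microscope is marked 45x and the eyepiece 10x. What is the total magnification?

450

The overall magnification of a compound microscope is the product of the objective and eyepiece magnifications:
M = M_obj x M_eye = 45 x 10 = 450.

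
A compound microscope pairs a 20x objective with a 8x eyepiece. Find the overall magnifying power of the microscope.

160

The overall magnification of a compound microscope is the product of the objective and eyepiece magnifications:
M = M_obj x M_eye = 20 x 8 = 160.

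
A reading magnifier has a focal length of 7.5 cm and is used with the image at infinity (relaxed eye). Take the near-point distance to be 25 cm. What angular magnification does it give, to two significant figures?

3.3

M = D/f = 25/7.5 = 3.333.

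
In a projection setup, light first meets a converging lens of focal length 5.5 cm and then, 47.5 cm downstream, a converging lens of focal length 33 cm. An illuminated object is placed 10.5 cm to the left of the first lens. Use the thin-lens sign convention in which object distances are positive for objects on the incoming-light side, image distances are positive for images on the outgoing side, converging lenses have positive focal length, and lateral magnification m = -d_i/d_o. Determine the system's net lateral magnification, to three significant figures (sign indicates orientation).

Applying the thin-lens equation to the first lens, 1/5.5 = 1/10.5 + 1/d_i1, which gives d_i1 = 11.550 cm.
Its lateral magnification is m_1 = -d_i1/d_o1 = -(11.550)/10.5 = -1.1000.
The intermediate image is 11.550 cm to the right of lens 1, so d_o2 = L - d_i1 = 47.5 - 11.550 = 35.950 cm.
Applying the thin-lens equation again with f_2 = 33 cm and d_o2 = 35.950 cm gives d_i2 = 402.153 cm.
m_2 = -(402.153)/(35.950) = -11.1864.
Overall magnification: m = m_1 m_2 = 12.3051.

12.3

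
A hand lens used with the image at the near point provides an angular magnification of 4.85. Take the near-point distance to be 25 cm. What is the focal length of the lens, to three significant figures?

For the image at the near point, M = 1 + D/f.
f = D/(M - 1) = 25/(4.85 - 1) = 6.494 cm.

6.49 cm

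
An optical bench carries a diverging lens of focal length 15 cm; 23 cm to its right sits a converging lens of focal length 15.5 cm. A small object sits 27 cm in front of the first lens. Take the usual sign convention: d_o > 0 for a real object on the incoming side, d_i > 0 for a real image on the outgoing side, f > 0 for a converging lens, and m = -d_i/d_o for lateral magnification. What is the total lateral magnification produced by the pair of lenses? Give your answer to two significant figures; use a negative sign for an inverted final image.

-0.32

Applying the thin-lens equation to the first lens, 1/(-15) = 1/27 + 1/d_i1, which gives d_i1 = -9.643 cm.
Its lateral magnification is m_1 = -d_i1/d_o1 = -(-9.643)/27 = 0.3571.
With d_i1 < 0 the first image is virtual and lies on the object side; the object distance for lens 2 is d_o2 = 23 - (-9.643) = 32.643 cm.
Applying the thin-lens equation again with f_2 = 15.5 cm and d_o2 = 32.643 cm gives d_i2 = 29.515 cm.
m_2 = -(29.515)/(32.643) = -0.9042.
Overall magnification: m = m_1 m_2 = -0.3229.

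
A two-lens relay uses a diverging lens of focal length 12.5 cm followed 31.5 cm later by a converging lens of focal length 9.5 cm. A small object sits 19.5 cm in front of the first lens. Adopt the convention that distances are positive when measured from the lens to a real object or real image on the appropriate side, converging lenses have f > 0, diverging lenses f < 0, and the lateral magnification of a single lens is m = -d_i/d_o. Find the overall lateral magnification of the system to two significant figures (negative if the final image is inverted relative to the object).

First lens: d_i1 = 1/(1/(-12.5) - 1/19.5) = -7.617 cm.
m_1 = -(-7.617)/19.5 = 0.3906.
With d_i1 < 0 the first image is virtual and lies on the object side; the object distance for lens 2 is d_o2 = 31.5 - (-7.617) = 39.117 cm.
Second lens: d_i2 = 1/(1/9.5 - 1/(39.117)) = 12.547 cm.
m_2 = -(12.547)/(39.117) = -0.3208.
The system's lateral magnification is m_1 m_2 = (0.3906)(-0.3208) = -0.1253.

-0.13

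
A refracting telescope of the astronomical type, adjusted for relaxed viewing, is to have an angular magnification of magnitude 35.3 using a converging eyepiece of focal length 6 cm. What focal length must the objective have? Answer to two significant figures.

|M| = f_obj/|f_eye|, so f_obj = |M| x |f_eye| = 35.3 x 6 = 211.800 cm.

210 cm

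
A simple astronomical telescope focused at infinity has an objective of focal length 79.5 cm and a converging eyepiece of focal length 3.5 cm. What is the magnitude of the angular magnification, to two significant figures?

|M| = f_obj/|f_eye| = 79.5/3.5 = 22.714.

23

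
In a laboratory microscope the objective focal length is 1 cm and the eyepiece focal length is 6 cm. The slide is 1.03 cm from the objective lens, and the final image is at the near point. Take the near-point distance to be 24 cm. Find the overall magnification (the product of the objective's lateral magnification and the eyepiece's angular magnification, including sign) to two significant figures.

-170

Objective: 1/d_i = 1/f_obj - 1/d_o = 1/1 - 1/1.03 = 0.02913 cm^-1, so d_i = 34.333 cm.
m_obj = -d_i/d_o = -34.333/1.03 = -33.333.
Eyepiece angular magnification (image at near point): M_eye = 1 + D/f_e = 1 + 24/6 = 5.000.
Overall M = m_obj x M_eye = (-33.333)(5.000) = -166.67.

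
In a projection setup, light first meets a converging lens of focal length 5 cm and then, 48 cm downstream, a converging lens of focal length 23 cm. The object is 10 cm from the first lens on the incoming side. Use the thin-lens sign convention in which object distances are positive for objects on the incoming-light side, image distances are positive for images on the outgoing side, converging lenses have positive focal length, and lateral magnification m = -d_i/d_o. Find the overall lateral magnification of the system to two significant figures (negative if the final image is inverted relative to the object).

1.5

Applying the thin-lens equation to the first lens, 1/5 = 1/10 + 1/d_i1, which gives d_i1 = 10.000 cm.
Its lateral magnification is m_1 = -d_i1/d_o1 = -(10.000)/10 = -1.0000.
The intermediate image is 10.000 cm to the right of lens 1, so d_o2 = L - d_i1 = 48 - 10.000 = 38.000 cm.
Applying the thin-lens equation again with f_2 = 23 cm and d_o2 = 38.000 cm gives d_i2 = 58.267 cm.
m_2 = -(58.267)/(38.000) = -1.5333.
The system's lateral magnification is m_1 m_2 = (-1.0000)(-1.5333) = 1.5333.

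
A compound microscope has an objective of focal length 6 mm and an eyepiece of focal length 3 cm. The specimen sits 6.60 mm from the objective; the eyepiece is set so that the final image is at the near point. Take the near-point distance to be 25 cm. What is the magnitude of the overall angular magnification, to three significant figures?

93.3

Convert to cm: f_obj = 6 mm = 0.6 cm; d_o = 6.60 mm = 0.66 cm.
Objective: 1/d_i = 1/f_obj - 1/d_o = 1/0.6 - 1/0.66 = 0.15152 cm^-1, so d_i = 6.600 cm.
m_obj = -d_i/d_o = -6.600/0.66 = -10.000.
Eyepiece angular magnification (image at near point): M_eye = 1 + D/f_e = 1 + 25/3 = 9.333.
Overall M = m_obj x M_eye = (-10.000)(9.333) = -93.33.
|M| = 93.33.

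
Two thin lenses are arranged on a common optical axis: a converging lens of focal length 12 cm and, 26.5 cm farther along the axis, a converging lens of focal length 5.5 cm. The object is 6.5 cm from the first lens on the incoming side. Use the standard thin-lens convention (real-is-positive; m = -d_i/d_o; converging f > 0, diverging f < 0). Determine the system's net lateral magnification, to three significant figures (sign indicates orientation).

First lens: d_i1 = 1/(1/12 - 1/6.5) = -14.182 cm.
m_1 = -(-14.182)/6.5 = 2.1818.
The intermediate image is virtual, 14.182 cm to the left of lens 1, so d_o2 = L - d_i1 = 26.5 - (-14.182) = 40.682 cm.
Second lens: d_i2 = 1/(1/5.5 - 1/(40.682)) = 6.360 cm.
m_2 = -(6.360)/(40.682) = -0.1563.
Overall magnification: m = m_1 m_2 = -0.3411.

-0.341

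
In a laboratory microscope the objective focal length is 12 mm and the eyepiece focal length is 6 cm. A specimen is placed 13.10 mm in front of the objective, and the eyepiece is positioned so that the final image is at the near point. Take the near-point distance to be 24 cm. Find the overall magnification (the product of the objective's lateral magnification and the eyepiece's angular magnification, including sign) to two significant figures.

-55

Convert to cm: f_obj = 12 mm = 1.2 cm; d_o = 13.10 mm = 1.31 cm.
Objective: 1/d_i = 1/f_obj - 1/d_o = 1/1.2 - 1/1.31 = 0.06997 cm^-1, so d_i = 14.291 cm.
m_obj = -d_i/d_o = -14.291/1.31 = -10.909.
Eyepiece angular magnification (image at near point): M_eye = 1 + D/f_e = 1 + 24/6 = 5.000.
Overall M = m_obj x M_eye = (-10.909)(5.000) = -54.55.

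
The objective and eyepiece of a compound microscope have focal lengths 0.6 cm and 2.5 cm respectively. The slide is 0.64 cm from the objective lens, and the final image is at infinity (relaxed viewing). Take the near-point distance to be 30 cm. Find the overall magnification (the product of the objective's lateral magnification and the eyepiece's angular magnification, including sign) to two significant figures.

Objective: 1/d_i = 1/f_obj - 1/d_o = 1/0.6 - 1/0.64 = 0.10417 cm^-1, so d_i = 9.600 cm.
m_obj = -d_i/d_o = -9.600/0.64 = -15.000.
Eyepiece angular magnification (image at infinity): M_eye = D/f_e = 30/2.5 = 12.000.
Overall M = m_obj x M_eye = (-15.000)(12.000) = -180.00.

-180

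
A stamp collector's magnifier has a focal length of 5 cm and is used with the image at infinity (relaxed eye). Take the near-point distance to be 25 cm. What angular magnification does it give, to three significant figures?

M = D/f = 25/5 = 5.000.

5.00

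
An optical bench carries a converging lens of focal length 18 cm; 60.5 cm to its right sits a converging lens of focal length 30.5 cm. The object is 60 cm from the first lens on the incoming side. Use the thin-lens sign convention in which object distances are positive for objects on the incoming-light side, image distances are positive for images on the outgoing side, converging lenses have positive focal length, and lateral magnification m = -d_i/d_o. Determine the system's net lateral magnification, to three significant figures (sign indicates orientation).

First lens: d_i1 = 1/(1/18 - 1/60) = 25.714 cm.
m_1 = -(25.714)/60 = -0.4286.
Object distance for lens 2: d_o2 = 60.5 - 25.714 = 34.786 cm.
Second lens: d_i2 = 1/(1/30.5 - 1/(34.786)) = 247.558 cm.
m_2 = -(247.558)/(34.786) = -7.1167.
The system's lateral magnification is m_1 m_2 = (-0.4286)(-7.1167) = 3.0500.

3.05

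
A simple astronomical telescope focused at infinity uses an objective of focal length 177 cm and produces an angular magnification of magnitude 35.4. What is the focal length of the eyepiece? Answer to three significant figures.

5.00 cm

|M| = f_obj/f_eye, so f_eye = f_obj/|M| = 177/35.4 = 5.000 cm.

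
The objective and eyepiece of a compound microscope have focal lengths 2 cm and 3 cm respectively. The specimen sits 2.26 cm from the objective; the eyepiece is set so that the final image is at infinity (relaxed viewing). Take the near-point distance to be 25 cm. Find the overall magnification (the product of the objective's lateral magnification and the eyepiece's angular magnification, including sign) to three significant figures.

-64.1

Objective: 1/d_i = 1/f_obj - 1/d_o = 1/2 - 1/2.26 = 0.05752 cm^-1, so d_i = 17.385 cm.
m_obj = -d_i/d_o = -17.385/2.26 = -7.692.
Eyepiece angular magnification (image at infinity): M_eye = D/f_e = 25/3 = 8.333.
Overall M = m_obj x M_eye = (-7.692)(8.333) = -64.10.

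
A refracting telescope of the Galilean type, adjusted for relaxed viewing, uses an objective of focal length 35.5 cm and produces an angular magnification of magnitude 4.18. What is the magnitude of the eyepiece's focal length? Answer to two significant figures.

8.5 cm

|M| = f_obj/|f_eye|, so |f_eye| = f_obj/|M| = 35.5/4.18 = 8.493 cm.
(The eyepiece is diverging, so its signed focal length is -8.493 cm.)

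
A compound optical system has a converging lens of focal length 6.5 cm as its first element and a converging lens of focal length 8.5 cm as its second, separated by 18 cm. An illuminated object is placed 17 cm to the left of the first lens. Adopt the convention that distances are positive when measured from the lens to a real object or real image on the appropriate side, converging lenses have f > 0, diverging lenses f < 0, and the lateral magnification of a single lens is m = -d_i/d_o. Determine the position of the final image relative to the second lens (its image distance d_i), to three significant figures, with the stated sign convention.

First lens: d_i1 = 1/(1/6.5 - 1/17) = 10.524 cm.
Object distance for lens 2: d_o2 = 18 - 10.524 = 7.476 cm.
Second lens: d_i2 = 1/(1/8.5 - 1/(7.476)) = -62.070 cm.

-62.1 cm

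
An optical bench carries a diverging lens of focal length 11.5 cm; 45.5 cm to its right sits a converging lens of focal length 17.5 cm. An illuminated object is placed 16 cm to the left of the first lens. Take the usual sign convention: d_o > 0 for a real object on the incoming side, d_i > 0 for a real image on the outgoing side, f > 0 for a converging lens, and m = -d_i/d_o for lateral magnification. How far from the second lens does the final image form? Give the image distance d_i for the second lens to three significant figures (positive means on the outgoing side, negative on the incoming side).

First lens: d_i1 = 1/(1/(-11.5) - 1/16) = -6.691 cm.
With d_i1 < 0 the first image is virtual and lies on the object side; the object distance for lens 2 is d_o2 = 45.5 - (-6.691) = 52.191 cm.
Second lens: d_i2 = 1/(1/17.5 - 1/(52.191)) = 26.328 cm.

26.3 cm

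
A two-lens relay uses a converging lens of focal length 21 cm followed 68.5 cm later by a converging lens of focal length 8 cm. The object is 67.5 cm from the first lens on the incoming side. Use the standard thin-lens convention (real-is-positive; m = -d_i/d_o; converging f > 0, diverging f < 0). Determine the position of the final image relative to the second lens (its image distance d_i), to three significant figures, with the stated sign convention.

10.1 cm

First lens: d_i1 = 1/(1/21 - 1/67.5) = 30.484 cm.
Object distance for lens 2: d_o2 = 68.5 - 30.484 = 38.016 cm.
Second lens: d_i2 = 1/(1/8 - 1/(38.016)) = 10.132 cm.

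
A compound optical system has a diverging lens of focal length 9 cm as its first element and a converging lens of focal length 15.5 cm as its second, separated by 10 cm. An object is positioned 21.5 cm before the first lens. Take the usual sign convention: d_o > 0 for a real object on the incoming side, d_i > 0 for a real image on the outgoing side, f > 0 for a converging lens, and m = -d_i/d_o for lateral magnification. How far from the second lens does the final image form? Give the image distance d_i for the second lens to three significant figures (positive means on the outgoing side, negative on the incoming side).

First lens: d_i1 = 1/(1/(-9) - 1/21.5) = -6.344 cm.
With d_i1 < 0 the first image is virtual and lies on the object side; the object distance for lens 2 is d_o2 = 10 - (-6.344) = 16.344 cm.
Second lens: d_i2 = 1/(1/15.5 - 1/(16.344)) = 300.068 cm.

300 cm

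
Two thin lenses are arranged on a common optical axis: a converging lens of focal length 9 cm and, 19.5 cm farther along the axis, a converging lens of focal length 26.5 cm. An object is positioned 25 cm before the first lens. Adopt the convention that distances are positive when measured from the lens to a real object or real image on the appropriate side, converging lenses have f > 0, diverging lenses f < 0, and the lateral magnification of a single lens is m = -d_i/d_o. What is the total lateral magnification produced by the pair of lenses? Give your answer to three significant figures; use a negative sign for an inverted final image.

-0.708

Applying the thin-lens equation to the first lens, 1/9 = 1/25 + 1/d_i1, which gives d_i1 = 14.063 cm.
Its lateral magnification is m_1 = -d_i1/d_o1 = -(14.063)/25 = -0.5625.
Object distance for lens 2: d_o2 = 19.5 - 14.063 = 5.437 cm.
Applying the thin-lens equation again with f_2 = 26.5 cm and d_o2 = 5.437 cm gives d_i2 = -6.841 cm.
m_2 = -(-6.841)/(5.437) = 1.2582.
Total m = m_1 x m_2 = (-0.5625)(1.2582) = -0.7077.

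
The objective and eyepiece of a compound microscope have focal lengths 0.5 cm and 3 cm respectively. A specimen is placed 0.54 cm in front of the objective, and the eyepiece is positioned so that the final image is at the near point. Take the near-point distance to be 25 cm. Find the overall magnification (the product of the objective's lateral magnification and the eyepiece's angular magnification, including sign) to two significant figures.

-120

Objective: 1/d_i = 1/f_obj - 1/d_o = 1/0.5 - 1/0.54 = 0.14815 cm^-1, so d_i = 6.750 cm.
m_obj = -d_i/d_o = -6.750/0.54 = -12.500.
Eyepiece angular magnification (image at near point): M_eye = 1 + D/f_e = 1 + 25/3 = 9.333.
Overall M = m_obj x M_eye = (-12.500)(9.333) = -116.67.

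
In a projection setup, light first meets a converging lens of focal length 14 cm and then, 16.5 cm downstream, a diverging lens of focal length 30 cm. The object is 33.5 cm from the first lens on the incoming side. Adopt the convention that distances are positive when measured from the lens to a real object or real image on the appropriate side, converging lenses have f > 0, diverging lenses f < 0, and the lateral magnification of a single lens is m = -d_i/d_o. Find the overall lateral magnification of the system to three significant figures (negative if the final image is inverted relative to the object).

Applying the thin-lens equation to the first lens, 1/14 = 1/33.5 + 1/d_i1, which gives d_i1 = 24.051 cm.
Its lateral magnification is m_1 = -d_i1/d_o1 = -(24.051)/33.5 = -0.7179.
This image would form 24.051 cm past lens 1, i.e. 7.551 cm beyond lens 2, so it is a virtual object for lens 2: d_o2 = 16.5 - 24.051 = -7.551 cm.
Applying the thin-lens equation again with f_2 = -30 cm and d_o2 = -7.551 cm gives d_i2 = 10.091 cm.
m_2 = -(10.091)/(-7.551) = 1.3364.
The system's lateral magnification is m_1 m_2 = (-0.7179)(1.3364) = -0.9595.

-0.959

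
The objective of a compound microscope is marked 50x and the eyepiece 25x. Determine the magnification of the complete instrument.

The overall magnification of a compound microscope is the product of the objective and eyepiece magnifications:
M = M_obj x M_eye = 50 x 25 = 1250.

1250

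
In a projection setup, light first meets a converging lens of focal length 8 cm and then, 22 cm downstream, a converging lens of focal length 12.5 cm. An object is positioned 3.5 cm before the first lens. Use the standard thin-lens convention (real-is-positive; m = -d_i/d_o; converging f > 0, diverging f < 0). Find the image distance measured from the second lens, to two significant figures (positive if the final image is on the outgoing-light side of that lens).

22 cm

Lens 1: 1/d_i1 = 1/f_1 - 1/d_o1 = 1/8 - 1/3.5 = -0.16071 cm^-1, so d_i1 = -6.222 cm.
With d_i1 < 0 the first image is virtual and lies on the object side; the object distance for lens 2 is d_o2 = 22 - (-6.222) = 28.222 cm.
Lens 2: 1/d_i2 = 1/f_2 - 1/d_o2 = 1/12.5 - 1/(28.222) = 0.04457 cm^-1, so d_i2 = 22.438 cm.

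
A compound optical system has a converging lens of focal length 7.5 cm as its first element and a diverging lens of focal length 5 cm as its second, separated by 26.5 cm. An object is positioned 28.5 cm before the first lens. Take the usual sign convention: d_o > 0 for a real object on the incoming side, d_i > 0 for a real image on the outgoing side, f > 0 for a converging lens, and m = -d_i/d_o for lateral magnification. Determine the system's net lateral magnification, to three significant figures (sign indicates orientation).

-0.0838

First lens: d_i1 = 1/(1/7.5 - 1/28.5) = 10.179 cm.
m_1 = -(10.179)/28.5 = -0.3571.
The intermediate image is 10.179 cm to the right of lens 1, so d_o2 = L - d_i1 = 26.5 - 10.179 = 16.321 cm.
Second lens: d_i2 = 1/(1/(-5) - 1/(16.321)) = -3.827 cm.
m_2 = -(-3.827)/(16.321) = 0.2345.
The system's lateral magnification is m_1 m_2 = (-0.3571)(0.2345) = -0.0838.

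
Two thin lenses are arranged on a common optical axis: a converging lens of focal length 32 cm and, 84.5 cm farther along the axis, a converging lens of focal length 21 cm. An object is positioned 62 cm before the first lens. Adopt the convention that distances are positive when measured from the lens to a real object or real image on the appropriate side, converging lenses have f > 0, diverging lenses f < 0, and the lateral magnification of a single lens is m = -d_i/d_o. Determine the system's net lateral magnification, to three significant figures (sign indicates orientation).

-8.51

Lens 1: 1/d_i1 = 1/f_1 - 1/d_o1 = 1/32 - 1/62 = 0.01512 cm^-1, so d_i1 = 66.133 cm.
m_1 = -(66.133)/62 = -1.0667.
Object distance for lens 2: d_o2 = 84.5 - 66.133 = 18.367 cm.
Lens 2: 1/d_i2 = 1/f_2 - 1/d_o2 = 1/21 - 1/(18.367) = -0.00683 cm^-1, so d_i2 = -146.468 cm.
m_2 = -(-146.468)/(18.367) = 7.9747.
The system's lateral magnification is m_1 m_2 = (-1.0667)(7.9747) = -8.5063.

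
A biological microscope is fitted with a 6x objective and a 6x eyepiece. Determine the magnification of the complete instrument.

36

The overall magnification of a compound microscope is the product of the objective and eyepiece magnifications:
M = M_obj x M_eye = 6 x 6 = 36.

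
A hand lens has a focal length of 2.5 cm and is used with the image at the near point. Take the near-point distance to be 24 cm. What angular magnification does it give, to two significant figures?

11

M = 1 + D/f = 1 + 24/2.5 = 10.600.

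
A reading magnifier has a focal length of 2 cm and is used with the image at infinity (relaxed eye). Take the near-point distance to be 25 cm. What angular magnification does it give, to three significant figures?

M = D/f = 25/2 = 12.500.

12.5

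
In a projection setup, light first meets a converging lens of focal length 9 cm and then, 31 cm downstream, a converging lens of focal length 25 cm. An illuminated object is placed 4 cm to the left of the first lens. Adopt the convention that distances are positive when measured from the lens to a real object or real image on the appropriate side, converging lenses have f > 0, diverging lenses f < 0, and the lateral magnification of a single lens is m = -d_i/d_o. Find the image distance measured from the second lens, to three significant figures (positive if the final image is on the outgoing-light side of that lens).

First lens: d_i1 = 1/(1/9 - 1/4) = -7.200 cm.
The intermediate image is virtual, 7.200 cm to the left of lens 1, so d_o2 = L - d_i1 = 31 - (-7.200) = 38.200 cm.
Second lens: d_i2 = 1/(1/25 - 1/(38.200)) = 72.348 cm.

72.3 cm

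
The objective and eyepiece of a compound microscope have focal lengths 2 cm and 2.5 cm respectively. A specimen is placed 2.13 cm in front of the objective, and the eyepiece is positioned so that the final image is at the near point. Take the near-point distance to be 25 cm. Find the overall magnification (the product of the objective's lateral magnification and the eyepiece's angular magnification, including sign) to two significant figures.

-170

Objective: 1/d_i = 1/f_obj - 1/d_o = 1/2 - 1/2.13 = 0.03052 cm^-1, so d_i = 32.769 cm.
m_obj = -d_i/d_o = -32.769/2.13 = -15.385.
Eyepiece angular magnification (image at near point): M_eye = 1 + D/f_e = 1 + 25/2.5 = 11.000.
Overall M = m_obj x M_eye = (-15.385)(11.000) = -169.23.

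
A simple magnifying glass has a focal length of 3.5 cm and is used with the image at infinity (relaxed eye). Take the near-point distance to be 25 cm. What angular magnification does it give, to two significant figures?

7.1

M = D/f = 25/3.5 = 7.143.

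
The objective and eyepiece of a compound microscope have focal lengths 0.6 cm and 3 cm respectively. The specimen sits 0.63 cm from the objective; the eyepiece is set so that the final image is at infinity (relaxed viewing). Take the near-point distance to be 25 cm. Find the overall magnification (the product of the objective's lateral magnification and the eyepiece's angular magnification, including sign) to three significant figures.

-167

Objective: 1/d_i = 1/f_obj - 1/d_o = 1/0.6 - 1/0.63 = 0.07937 cm^-1, so d_i = 12.600 cm.
m_obj = -d_i/d_o = -12.600/0.63 = -20.000.
Eyepiece angular magnification (image at infinity): M_eye = D/f_e = 25/3 = 8.333.
Overall M = m_obj x M_eye = (-20.000)(8.333) = -166.67.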